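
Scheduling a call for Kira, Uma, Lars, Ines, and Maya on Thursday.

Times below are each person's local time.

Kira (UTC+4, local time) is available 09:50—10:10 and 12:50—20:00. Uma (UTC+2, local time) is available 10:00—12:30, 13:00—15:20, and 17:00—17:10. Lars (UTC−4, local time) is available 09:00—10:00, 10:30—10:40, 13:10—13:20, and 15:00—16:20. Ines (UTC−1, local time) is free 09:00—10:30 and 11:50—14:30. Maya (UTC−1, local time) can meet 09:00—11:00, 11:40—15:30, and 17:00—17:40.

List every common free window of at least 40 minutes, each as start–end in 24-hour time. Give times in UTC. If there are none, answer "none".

Kira → UTC: 05:50–06:10, 08:50–16:00.
Uma → UTC: 08:00–10:30, 11:00–13:20, 15:00–15:10.
Lars → UTC: 13:00–14:00, 14:30–14:40, 17:10–17:20, 19:00–20:20.
Ines → UTC: 10:00–11:30, 12:50–15:30.
Maya → UTC: 10:00–12:00, 12:40–16:30, 18:00–18:40.
Kira ∩ Uma: 08:50–10:30, 11:00–13:20, 15:00–15:10.
Kira ∩ Uma ∩ Lars: 13:00–13:20.
Kira ∩ Uma ∩ Lars ∩ Ines: 13:00–13:20.
Kira ∩ Uma ∩ Lars ∩ Ines ∩ Maya: 13:00–13:20.
Windows ≥ 40 min: (none).

none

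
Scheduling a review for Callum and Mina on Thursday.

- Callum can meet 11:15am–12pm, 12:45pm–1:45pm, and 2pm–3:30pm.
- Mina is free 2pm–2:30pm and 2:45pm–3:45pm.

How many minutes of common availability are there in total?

Callum ∩ Mina: 14:00–14:30, 14:45–15:30.
Total common minutes: 30 + 45 = 75.

75 minutes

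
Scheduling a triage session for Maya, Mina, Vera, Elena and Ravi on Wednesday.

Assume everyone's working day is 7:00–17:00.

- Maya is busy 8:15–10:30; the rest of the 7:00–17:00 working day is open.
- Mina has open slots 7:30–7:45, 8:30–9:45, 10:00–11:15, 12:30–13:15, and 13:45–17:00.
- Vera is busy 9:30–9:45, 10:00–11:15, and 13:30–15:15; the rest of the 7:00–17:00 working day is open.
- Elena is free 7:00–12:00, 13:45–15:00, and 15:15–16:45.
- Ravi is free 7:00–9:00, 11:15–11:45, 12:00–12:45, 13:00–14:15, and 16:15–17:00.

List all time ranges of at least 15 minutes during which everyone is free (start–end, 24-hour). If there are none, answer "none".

Maya free within 07:00–17:00: 07:00–08:15, 10:30–17:00.
Vera free within 07:00–17:00: 07:00–09:30, 09:45–10:00, 11:15–13:30, 15:15–17:00.
Maya ∩ Mina: 07:30–07:45, 10:30–11:15, 12:30–13:15, 13:45–17:00.
Maya ∩ Mina ∩ Vera: 07:30–07:45, 12:30–13:15, 15:15–17:00.
Maya ∩ Mina ∩ Vera ∩ Elena: 07:30–07:45, 15:15–16:45.
Maya ∩ Mina ∩ Vera ∩ Elena ∩ Ravi: 07:30–07:45, 16:15–16:45.
Windows ≥ 15 min: 07:30–07:45, 16:15–16:45.

07:30–07:45, 16:15–16:45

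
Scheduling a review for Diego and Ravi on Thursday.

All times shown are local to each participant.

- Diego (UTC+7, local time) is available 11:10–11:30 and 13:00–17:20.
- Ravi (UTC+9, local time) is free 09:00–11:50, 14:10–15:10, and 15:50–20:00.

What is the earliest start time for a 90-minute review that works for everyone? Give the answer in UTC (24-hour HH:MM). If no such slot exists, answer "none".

Diego → UTC: 04:10–04:30, 06:00–10:20.
Ravi → UTC: 00:00–02:50, 05:10–06:10, 06:50–11:00.
Diego ∩ Ravi: 06:00–06:10, 06:50–10:20.
Windows ≥ 90 min: 06:50–10:20.
Earliest such window starts at 06:50.

06:50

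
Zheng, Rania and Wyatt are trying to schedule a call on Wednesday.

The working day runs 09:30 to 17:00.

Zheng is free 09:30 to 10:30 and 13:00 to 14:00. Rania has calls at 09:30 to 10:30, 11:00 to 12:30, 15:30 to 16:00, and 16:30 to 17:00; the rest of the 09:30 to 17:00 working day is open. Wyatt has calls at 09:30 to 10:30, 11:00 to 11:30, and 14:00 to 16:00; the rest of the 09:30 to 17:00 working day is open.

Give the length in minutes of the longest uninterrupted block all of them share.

Rania free within 09:30–17:00: 10:30–11:00, 12:30–15:30, 16:00–16:30.
Wyatt free within 09:30–17:00: 10:30–11:00, 11:30–14:00, 16:00–17:00.
Zheng ∩ Rania: 13:00–14:00.
Zheng ∩ Rania ∩ Wyatt: 13:00–14:00.
Single common window of 60 minutes.

60 minutes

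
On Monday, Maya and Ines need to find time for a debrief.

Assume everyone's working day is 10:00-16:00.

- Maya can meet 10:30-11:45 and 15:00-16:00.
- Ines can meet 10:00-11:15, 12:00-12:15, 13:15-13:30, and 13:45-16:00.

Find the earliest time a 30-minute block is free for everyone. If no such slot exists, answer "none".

Maya ∩ Ines: 10:30–11:15, 15:00–16:00.
Windows ≥ 30 min: 10:30–11:15, 15:00–16:00.
Earliest such window starts at 10:30.

10:30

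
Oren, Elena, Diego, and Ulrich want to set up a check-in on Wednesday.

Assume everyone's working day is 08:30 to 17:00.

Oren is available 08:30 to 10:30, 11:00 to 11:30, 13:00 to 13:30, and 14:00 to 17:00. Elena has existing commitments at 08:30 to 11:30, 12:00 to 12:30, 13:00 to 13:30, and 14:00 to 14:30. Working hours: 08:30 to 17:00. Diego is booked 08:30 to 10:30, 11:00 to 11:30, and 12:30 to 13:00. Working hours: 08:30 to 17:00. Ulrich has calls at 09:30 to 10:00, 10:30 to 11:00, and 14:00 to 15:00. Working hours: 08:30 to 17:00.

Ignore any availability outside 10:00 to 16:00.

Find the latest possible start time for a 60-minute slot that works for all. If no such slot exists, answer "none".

Elena free within 08:30–17:00: 11:30–12:00, 12:30–13:00, 13:30–14:00, 14:30–17:00.
Diego free within 08:30–17:00: 10:30–11:00, 11:30–12:30, 13:00–17:00.
Ulrich free within 08:30–17:00: 08:30–09:30, 10:00–10:30, 11:00–14:00, 15:00–17:00.
Oren ∩ Elena: 14:30–17:00.
Oren ∩ Elena ∩ Diego: 14:30–17:00.
Oren ∩ Elena ∩ Diego ∩ Ulrich: 15:00–17:00.
Restricted to 10:00–16:00: 15:00–16:00.
Windows ≥ 60 min: 15:00–16:00.
Latest start in the last window 15:00–16:00 is 16:00 − 60 min = 15:00.

15:00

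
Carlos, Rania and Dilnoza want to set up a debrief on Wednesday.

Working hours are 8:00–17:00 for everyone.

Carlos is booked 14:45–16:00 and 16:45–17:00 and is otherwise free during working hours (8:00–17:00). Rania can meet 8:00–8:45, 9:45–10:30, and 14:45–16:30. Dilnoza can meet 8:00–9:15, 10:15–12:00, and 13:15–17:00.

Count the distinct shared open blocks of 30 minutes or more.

Carlos free within 08:00–17:00: 08:00–14:45, 16:00–16:45.
Carlos ∩ Rania: 08:00–08:45, 09:45–10:30, 16:00–16:30.
Carlos ∩ Rania ∩ Dilnoza: 08:00–08:45, 10:15–10:30, 16:00–16:30.
Windows ≥ 30 min: 08:00–08:45, 16:00–16:30.
That's 2 windows.

2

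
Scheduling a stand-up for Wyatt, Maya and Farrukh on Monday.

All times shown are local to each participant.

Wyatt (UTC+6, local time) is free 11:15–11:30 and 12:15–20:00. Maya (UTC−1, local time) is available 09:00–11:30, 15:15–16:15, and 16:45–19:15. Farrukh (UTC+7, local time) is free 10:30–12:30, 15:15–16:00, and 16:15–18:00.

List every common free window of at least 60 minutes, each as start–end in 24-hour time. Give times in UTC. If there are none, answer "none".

Wyatt → UTC: 05:15–05:30, 06:15–14:00.
Maya → UTC: 10:00–12:30, 16:15–17:15, 17:45–20:15.
Farrukh → UTC: 03:30–05:30, 08:15–09:00, 09:15–11:00.
Wyatt ∩ Maya: 10:00–12:30.
Wyatt ∩ Maya ∩ Farrukh: 10:00–11:00.
Windows ≥ 60 min: 10:00–11:00.

10:00–11:00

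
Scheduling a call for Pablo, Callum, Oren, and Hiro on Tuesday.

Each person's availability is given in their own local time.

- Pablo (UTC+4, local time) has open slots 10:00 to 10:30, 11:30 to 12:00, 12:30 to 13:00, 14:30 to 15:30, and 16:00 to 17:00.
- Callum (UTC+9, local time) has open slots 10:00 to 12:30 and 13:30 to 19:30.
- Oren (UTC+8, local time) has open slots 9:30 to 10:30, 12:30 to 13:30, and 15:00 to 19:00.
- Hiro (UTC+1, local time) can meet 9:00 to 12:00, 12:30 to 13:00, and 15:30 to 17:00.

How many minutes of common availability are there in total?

30 minutes

Pablo → UTC: 06:00–06:30, 07:30–08:00, 08:30–09:00, 10:30–11:30, 12:00–13:00.
Callum → UTC: 01:00–03:30, 04:30–10:30.
Oren → UTC: 01:30–02:30, 04:30–05:30, 07:00–11:00.
Hiro → UTC: 08:00–11:00, 11:30–12:00, 14:30–16:00.
Pablo ∩ Callum: 06:00–06:30, 07:30–08:00, 08:30–09:00.
Pablo ∩ Callum ∩ Oren: 07:30–08:00, 08:30–09:00.
Pablo ∩ Callum ∩ Oren ∩ Hiro: 08:30–09:00.
Total common minutes: 30.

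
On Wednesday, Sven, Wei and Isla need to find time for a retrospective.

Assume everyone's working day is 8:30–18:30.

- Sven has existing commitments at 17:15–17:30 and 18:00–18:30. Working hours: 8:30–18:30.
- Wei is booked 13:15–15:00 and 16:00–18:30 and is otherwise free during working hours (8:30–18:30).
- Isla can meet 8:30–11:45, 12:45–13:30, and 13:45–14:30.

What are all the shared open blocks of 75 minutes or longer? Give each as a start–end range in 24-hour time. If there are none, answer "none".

08:30–11:45

Sven free within 08:30–18:30: 08:30–17:15, 17:30–18:00.
Wei free within 08:30–18:30: 08:30–13:15, 15:00–16:00.
Sven ∩ Wei: 08:30–13:15, 15:00–16:00.
Sven ∩ Wei ∩ Isla: 08:30–11:45, 12:45–13:15.
Windows ≥ 75 min: 08:30–11:45.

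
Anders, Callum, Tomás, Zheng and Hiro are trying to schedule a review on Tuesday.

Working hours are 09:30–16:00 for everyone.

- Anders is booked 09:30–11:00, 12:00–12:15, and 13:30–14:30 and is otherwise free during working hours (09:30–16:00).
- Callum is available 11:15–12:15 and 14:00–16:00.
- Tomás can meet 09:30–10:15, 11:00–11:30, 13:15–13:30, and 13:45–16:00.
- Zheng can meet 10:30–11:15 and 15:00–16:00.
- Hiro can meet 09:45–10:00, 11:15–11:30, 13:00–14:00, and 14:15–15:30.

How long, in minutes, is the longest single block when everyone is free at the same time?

Anders free within 09:30–16:00: 11:00–12:00, 12:15–13:30, 14:30–16:00.
Anders ∩ Callum: 11:15–12:00, 14:30–16:00.
Anders ∩ Callum ∩ Tomás: 11:15–11:30, 14:30–16:00.
Anders ∩ Callum ∩ Tomás ∩ Zheng: 15:00–16:00.
Anders ∩ Callum ∩ Tomás ∩ Zheng ∩ Hiro: 15:00–15:30.
Single common window of 30 minutes.

30 minutes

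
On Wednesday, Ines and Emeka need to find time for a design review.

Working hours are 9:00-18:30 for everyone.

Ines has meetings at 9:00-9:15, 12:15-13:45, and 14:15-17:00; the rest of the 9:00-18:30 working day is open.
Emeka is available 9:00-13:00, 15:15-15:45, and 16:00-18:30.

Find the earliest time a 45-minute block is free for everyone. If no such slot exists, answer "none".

09:15

Ines free within 09:00–18:30: 09:15–12:15, 13:45–14:15, 17:00–18:30.
Ines ∩ Emeka: 09:15–12:15, 17:00–18:30.
Windows ≥ 45 min: 09:15–12:15, 17:00–18:30.
Earliest such window starts at 09:15.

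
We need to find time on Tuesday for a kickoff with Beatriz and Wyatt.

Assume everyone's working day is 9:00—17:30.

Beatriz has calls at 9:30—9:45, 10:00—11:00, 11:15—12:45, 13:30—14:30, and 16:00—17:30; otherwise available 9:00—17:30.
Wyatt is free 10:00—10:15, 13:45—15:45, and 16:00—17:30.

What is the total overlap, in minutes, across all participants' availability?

75 minutes

Beatriz free within 09:00–17:30: 09:00–09:30, 09:45–10:00, 11:00–11:15, 12:45–13:30, 14:30–16:00.
Beatriz ∩ Wyatt: 14:30–15:45.
Total common minutes: 75.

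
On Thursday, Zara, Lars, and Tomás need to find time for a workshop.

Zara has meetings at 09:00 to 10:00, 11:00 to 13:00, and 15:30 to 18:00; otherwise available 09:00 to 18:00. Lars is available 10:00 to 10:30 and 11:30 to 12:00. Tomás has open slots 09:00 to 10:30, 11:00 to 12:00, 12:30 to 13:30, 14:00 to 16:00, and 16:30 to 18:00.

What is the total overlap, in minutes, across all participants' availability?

Zara free within 09:00–18:00: 10:00–11:00, 13:00–15:30.
Zara ∩ Lars: 10:00–10:30.
Zara ∩ Lars ∩ Tomás: 10:00–10:30.
Total common minutes: 30.

30 minutes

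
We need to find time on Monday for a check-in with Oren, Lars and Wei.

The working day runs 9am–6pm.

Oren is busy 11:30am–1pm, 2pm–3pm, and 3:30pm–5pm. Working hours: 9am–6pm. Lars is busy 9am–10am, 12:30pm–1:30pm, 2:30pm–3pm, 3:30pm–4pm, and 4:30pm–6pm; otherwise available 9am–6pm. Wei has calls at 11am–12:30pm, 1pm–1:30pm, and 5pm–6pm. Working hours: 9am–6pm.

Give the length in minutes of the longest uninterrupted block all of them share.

Oren free within 09:00–18:00: 09:00–11:30, 13:00–14:00, 15:00–15:30, 17:00–18:00.
Lars free within 09:00–18:00: 10:00–12:30, 13:30–14:30, 15:00–15:30, 16:00–16:30.
Wei free within 09:00–18:00: 09:00–11:00, 12:30–13:00, 13:30–17:00.
Oren ∩ Lars: 10:00–11:30, 13:30–14:00, 15:00–15:30.
Oren ∩ Lars ∩ Wei: 10:00–11:00, 13:30–14:00, 15:00–15:30.
Common window lengths: 60, 30, 30 min; longest is 60.

60 minutes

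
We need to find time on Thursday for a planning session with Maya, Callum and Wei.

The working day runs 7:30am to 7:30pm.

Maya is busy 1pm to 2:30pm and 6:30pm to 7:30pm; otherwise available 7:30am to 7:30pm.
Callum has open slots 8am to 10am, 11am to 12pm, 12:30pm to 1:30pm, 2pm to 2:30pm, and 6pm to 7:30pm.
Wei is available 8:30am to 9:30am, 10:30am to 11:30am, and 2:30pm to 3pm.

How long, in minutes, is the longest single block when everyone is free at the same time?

Maya free within 07:30–19:30: 07:30–13:00, 14:30–18:30.
Maya ∩ Callum: 08:00–10:00, 11:00–12:00, 12:30–13:00, 18:00–18:30.
Maya ∩ Callum ∩ Wei: 08:30–09:30, 11:00–11:30.
Common window lengths: 60, 30 min; longest is 60.

60 minutes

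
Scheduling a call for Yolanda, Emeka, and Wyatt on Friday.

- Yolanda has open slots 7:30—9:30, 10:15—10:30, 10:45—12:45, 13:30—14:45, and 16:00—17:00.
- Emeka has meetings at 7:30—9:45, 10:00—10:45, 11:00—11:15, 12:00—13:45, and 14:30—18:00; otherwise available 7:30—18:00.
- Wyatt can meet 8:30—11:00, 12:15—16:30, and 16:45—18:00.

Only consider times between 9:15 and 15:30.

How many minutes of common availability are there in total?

60 minutes

Emeka free within 07:30–18:00: 09:45–10:00, 10:45–11:00, 11:15–12:00, 13:45–14:30.
Yolanda ∩ Emeka: 10:45–11:00, 11:15–12:00, 13:45–14:30.
Yolanda ∩ Emeka ∩ Wyatt: 10:45–11:00, 13:45–14:30.
Restricted to 09:15–15:30: 10:45–11:00, 13:45–14:30.
Total common minutes: 15 + 45 = 60.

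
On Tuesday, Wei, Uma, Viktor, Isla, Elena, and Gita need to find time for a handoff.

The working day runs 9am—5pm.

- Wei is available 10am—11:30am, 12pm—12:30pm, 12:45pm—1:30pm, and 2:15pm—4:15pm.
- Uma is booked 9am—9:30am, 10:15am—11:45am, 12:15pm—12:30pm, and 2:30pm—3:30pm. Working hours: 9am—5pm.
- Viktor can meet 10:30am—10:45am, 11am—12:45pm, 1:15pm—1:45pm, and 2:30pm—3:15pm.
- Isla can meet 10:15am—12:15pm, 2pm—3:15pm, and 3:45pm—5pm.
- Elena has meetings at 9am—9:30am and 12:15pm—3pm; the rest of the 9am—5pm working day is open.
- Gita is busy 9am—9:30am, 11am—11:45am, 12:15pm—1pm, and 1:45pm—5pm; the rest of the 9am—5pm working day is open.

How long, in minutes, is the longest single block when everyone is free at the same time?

Uma free within 09:00–17:00: 09:30–10:15, 11:45–12:15, 12:30–14:30, 15:30–17:00.
Elena free within 09:00–17:00: 09:30–12:15, 15:00–17:00.
Gita free within 09:00–17:00: 09:30–11:00, 11:45–12:15, 13:00–13:45.
Wei ∩ Uma: 10:00–10:15, 12:00–12:15, 12:45–13:30, 14:15–14:30, 15:30–16:15.
Wei ∩ Uma ∩ Viktor: 12:00–12:15, 13:15–13:30.
Wei ∩ Uma ∩ Viktor ∩ Isla: 12:00–12:15.
Wei ∩ Uma ∩ Viktor ∩ Isla ∩ Elena: 12:00–12:15.
Wei ∩ Uma ∩ Viktor ∩ Isla ∩ Elena ∩ Gita: 12:00–12:15.
Single common window of 15 minutes.

15 minutes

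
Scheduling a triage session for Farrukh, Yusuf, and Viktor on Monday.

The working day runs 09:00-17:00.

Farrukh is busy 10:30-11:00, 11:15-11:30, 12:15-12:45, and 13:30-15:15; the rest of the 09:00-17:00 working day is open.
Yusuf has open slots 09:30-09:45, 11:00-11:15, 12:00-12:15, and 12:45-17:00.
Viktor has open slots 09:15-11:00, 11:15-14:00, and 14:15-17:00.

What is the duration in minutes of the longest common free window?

Farrukh free within 09:00–17:00: 09:00–10:30, 11:00–11:15, 11:30–12:15, 12:45–13:30, 15:15–17:00.
Farrukh ∩ Yusuf: 09:30–09:45, 11:00–11:15, 12:00–12:15, 12:45–13:30, 15:15–17:00.
Farrukh ∩ Yusuf ∩ Viktor: 09:30–09:45, 12:00–12:15, 12:45–13:30, 15:15–17:00.
Common window lengths: 15, 15, 45, 105 min; longest is 105.

105 minutes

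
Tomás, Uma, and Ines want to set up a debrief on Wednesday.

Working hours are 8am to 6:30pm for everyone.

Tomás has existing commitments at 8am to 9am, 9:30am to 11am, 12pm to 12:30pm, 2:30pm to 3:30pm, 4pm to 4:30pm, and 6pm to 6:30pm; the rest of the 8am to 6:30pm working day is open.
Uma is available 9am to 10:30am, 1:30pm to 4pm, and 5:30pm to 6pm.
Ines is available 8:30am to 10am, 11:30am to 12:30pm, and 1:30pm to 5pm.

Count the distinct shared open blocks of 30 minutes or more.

3

Tomás free within 08:00–18:30: 09:00–09:30, 11:00–12:00, 12:30–14:30, 15:30–16:00, 16:30–18:00.
Tomás ∩ Uma: 09:00–09:30, 13:30–14:30, 15:30–16:00, 17:30–18:00.
Tomás ∩ Uma ∩ Ines: 09:00–09:30, 13:30–14:30, 15:30–16:00.
Windows ≥ 30 min: 09:00–09:30, 13:30–14:30, 15:30–16:00.
That's 3 windows.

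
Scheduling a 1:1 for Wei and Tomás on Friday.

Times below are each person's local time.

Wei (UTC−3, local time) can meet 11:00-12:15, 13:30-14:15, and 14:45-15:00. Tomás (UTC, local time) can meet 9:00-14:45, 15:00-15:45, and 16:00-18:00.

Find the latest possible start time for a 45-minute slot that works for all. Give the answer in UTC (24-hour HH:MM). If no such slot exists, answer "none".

16:30

Wei → UTC: 14:00–15:15, 16:30–17:15, 17:45–18:00.
Tomás → UTC: 09:00–14:45, 15:00–15:45, 16:00–18:00.
Wei ∩ Tomás: 14:00–14:45, 15:00–15:15, 16:30–17:15, 17:45–18:00.
Windows ≥ 45 min: 14:00–14:45, 16:30–17:15.
Latest start in the last window 16:30–17:15 is 17:15 − 45 min = 16:30.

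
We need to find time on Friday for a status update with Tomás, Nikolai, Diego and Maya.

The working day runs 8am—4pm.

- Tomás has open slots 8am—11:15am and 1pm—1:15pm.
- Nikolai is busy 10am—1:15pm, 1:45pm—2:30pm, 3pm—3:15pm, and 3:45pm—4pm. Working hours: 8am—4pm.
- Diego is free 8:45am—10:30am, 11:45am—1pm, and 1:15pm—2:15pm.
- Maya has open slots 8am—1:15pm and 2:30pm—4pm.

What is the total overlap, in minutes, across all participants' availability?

75 minutes

Nikolai free within 08:00–16:00: 08:00–10:00, 13:15–13:45, 14:30–15:00, 15:15–15:45.
Tomás ∩ Nikolai: 08:00–10:00.
Tomás ∩ Nikolai ∩ Diego: 08:45–10:00.
Tomás ∩ Nikolai ∩ Diego ∩ Maya: 08:45–10:00.
Total common minutes: 75.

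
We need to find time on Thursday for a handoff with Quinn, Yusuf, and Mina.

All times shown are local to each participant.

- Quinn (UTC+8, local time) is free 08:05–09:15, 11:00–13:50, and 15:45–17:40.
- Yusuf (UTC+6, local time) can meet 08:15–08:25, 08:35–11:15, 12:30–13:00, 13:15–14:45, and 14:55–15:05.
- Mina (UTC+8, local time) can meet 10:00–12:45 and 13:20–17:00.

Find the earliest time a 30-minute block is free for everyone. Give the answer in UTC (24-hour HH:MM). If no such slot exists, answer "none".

03:00

Quinn → UTC: 00:05–01:15, 03:00–05:50, 07:45–09:40.
Yusuf → UTC: 02:15–02:25, 02:35–05:15, 06:30–07:00, 07:15–08:45, 08:55–09:05.
Mina → UTC: 02:00–04:45, 05:20–09:00.
Quinn ∩ Yusuf: 03:00–05:15, 07:45–08:45, 08:55–09:05.
Quinn ∩ Yusuf ∩ Mina: 03:00–04:45, 07:45–08:45, 08:55–09:00.
Windows ≥ 30 min: 03:00–04:45, 07:45–08:45.
Earliest such window starts at 03:00.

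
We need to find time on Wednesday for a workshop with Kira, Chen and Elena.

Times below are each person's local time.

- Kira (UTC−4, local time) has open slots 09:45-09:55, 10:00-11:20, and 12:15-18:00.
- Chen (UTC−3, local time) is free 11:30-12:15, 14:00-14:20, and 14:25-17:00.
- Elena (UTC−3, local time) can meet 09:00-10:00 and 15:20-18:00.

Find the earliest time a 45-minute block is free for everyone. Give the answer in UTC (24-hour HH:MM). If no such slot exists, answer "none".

Kira → UTC: 13:45–13:55, 14:00–15:20, 16:15–22:00.
Chen → UTC: 14:30–15:15, 17:00–17:20, 17:25–20:00.
Elena → UTC: 12:00–13:00, 18:20–21:00.
Kira ∩ Chen: 14:30–15:15, 17:00–17:20, 17:25–20:00.
Kira ∩ Chen ∩ Elena: 18:20–20:00.
Windows ≥ 45 min: 18:20–20:00.
Earliest such window starts at 18:20.

18:20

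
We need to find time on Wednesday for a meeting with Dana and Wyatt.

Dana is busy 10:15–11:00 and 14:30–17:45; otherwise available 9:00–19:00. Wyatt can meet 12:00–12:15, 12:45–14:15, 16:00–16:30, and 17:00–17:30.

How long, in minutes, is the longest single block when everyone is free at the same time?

90 minutes

Dana free within 09:00–19:00: 09:00–10:15, 11:00–14:30, 17:45–19:00.
Dana ∩ Wyatt: 12:00–12:15, 12:45–14:15.
Common window lengths: 15, 90 min; longest is 90.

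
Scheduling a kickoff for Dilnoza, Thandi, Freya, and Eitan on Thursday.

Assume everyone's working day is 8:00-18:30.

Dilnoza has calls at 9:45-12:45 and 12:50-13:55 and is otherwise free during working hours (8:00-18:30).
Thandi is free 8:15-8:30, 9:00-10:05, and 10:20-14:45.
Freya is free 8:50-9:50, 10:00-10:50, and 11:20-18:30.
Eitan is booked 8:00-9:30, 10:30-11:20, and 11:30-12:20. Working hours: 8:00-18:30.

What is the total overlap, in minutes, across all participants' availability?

Dilnoza free within 08:00–18:30: 08:00–09:45, 12:45–12:50, 13:55–18:30.
Eitan free within 08:00–18:30: 09:30–10:30, 11:20–11:30, 12:20–18:30.
Dilnoza ∩ Thandi: 08:15–08:30, 09:00–09:45, 12:45–12:50, 13:55–14:45.
Dilnoza ∩ Thandi ∩ Freya: 09:00–09:45, 12:45–12:50, 13:55–14:45.
Dilnoza ∩ Thandi ∩ Freya ∩ Eitan: 09:30–09:45, 12:45–12:50, 13:55–14:45.
Total common minutes: 15 + 5 + 50 = 70.

70 minutes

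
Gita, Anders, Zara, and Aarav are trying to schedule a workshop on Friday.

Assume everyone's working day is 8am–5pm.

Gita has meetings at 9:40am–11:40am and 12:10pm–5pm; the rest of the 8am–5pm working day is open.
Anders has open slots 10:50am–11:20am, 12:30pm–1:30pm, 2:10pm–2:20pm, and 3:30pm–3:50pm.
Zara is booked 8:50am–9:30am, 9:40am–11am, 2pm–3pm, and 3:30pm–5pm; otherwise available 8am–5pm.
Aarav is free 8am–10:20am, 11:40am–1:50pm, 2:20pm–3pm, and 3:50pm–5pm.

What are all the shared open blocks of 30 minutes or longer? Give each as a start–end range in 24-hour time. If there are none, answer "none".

none

Gita free within 08:00–17:00: 08:00–09:40, 11:40–12:10.
Zara free within 08:00–17:00: 08:00–08:50, 09:30–09:40, 11:00–14:00, 15:00–15:30.
Gita ∩ Anders: (none).
Gita ∩ Anders ∩ Zara: (none).
Gita ∩ Anders ∩ Zara ∩ Aarav: (none).
Windows ≥ 30 min: (none).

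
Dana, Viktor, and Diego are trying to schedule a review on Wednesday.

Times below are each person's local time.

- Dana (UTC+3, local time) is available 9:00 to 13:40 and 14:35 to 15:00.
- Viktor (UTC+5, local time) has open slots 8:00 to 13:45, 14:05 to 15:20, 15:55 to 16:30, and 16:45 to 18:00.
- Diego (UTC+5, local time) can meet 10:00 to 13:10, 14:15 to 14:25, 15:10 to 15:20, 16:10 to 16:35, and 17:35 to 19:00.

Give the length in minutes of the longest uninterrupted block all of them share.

130 minutes

Dana → UTC: 06:00–10:40, 11:35–12:00.
Viktor → UTC: 03:00–08:45, 09:05–10:20, 10:55–11:30, 11:45–13:00.
Diego → UTC: 05:00–08:10, 09:15–09:25, 10:10–10:20, 11:10–11:35, 12:35–14:00.
Dana ∩ Viktor: 06:00–08:45, 09:05–10:20, 11:45–12:00.
Dana ∩ Viktor ∩ Diego: 06:00–08:10, 09:15–09:25, 10:10–10:20.
Common window lengths: 130, 10, 10 min; longest is 130.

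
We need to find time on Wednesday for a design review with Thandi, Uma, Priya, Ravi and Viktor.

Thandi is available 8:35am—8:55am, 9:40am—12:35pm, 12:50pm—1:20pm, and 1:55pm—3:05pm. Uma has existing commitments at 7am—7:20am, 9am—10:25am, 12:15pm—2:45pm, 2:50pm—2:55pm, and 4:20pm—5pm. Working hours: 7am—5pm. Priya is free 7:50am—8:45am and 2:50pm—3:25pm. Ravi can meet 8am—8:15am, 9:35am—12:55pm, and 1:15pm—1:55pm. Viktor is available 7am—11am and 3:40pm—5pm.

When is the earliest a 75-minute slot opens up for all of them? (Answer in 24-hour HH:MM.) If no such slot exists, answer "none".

Uma free within 07:00–17:00: 07:20–09:00, 10:25–12:15, 14:45–14:50, 14:55–16:20.
Thandi ∩ Uma: 08:35–08:55, 10:25–12:15, 14:45–14:50, 14:55–15:05.
Thandi ∩ Uma ∩ Priya: 08:35–08:45, 14:55–15:05.
Thandi ∩ Uma ∩ Priya ∩ Ravi: (none).
Thandi ∩ Uma ∩ Priya ∩ Ravi ∩ Viktor: (none).
Windows ≥ 75 min: (none).

none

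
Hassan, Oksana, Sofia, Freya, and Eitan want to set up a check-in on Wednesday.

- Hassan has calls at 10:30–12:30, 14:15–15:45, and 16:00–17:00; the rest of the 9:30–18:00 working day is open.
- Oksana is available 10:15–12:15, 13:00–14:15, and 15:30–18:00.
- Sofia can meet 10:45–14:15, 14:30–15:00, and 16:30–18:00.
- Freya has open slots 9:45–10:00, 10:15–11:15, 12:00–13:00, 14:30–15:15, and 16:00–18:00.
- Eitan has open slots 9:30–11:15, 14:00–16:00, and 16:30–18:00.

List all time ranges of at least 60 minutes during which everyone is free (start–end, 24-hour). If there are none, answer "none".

17:00–18:00

Hassan free within 09:30–18:00: 09:30–10:30, 12:30–14:15, 15:45–16:00, 17:00–18:00.
Hassan ∩ Oksana: 10:15–10:30, 13:00–14:15, 15:45–16:00, 17:00–18:00.
Hassan ∩ Oksana ∩ Sofia: 13:00–14:15, 17:00–18:00.
Hassan ∩ Oksana ∩ Sofia ∩ Freya: 17:00–18:00.
Hassan ∩ Oksana ∩ Sofia ∩ Freya ∩ Eitan: 17:00–18:00.
Windows ≥ 60 min: 17:00–18:00.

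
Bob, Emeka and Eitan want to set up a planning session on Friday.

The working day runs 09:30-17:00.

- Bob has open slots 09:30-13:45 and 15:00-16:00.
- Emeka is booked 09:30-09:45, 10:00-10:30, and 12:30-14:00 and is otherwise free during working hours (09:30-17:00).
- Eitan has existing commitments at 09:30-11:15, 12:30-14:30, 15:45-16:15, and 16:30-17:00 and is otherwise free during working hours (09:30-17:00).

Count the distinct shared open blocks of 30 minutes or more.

Emeka free within 09:30–17:00: 09:45–10:00, 10:30–12:30, 14:00–17:00.
Eitan free within 09:30–17:00: 11:15–12:30, 14:30–15:45, 16:15–16:30.
Bob ∩ Emeka: 09:45–10:00, 10:30–12:30, 15:00–16:00.
Bob ∩ Emeka ∩ Eitan: 11:15–12:30, 15:00–15:45.
Windows ≥ 30 min: 11:15–12:30, 15:00–15:45.
That's 2 windows.

2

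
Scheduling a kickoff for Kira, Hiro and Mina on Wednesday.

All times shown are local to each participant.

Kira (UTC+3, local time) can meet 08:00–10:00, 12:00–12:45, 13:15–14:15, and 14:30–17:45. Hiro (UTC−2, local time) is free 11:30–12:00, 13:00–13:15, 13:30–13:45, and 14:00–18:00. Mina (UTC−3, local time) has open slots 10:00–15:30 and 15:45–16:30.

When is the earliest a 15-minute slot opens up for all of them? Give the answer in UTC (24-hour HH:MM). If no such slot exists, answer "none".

Kira → UTC: 05:00–07:00, 09:00–09:45, 10:15–11:15, 11:30–14:45.
Hiro → UTC: 13:30–14:00, 15:00–15:15, 15:30–15:45, 16:00–20:00.
Mina → UTC: 13:00–18:30, 18:45–19:30.
Kira ∩ Hiro: 13:30–14:00.
Kira ∩ Hiro ∩ Mina: 13:30–14:00.
Windows ≥ 15 min: 13:30–14:00.
Earliest such window starts at 13:30.

13:30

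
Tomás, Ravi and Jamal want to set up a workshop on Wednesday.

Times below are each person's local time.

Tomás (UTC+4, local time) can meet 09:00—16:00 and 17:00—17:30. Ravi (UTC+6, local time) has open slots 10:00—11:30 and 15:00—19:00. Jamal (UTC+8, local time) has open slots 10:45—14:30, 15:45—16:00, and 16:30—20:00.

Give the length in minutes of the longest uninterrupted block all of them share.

180 minutes

Tomás → UTC: 05:00–12:00, 13:00–13:30.
Ravi → UTC: 04:00–05:30, 09:00–13:00.
Jamal → UTC: 02:45–06:30, 07:45–08:00, 08:30–12:00.
Tomás ∩ Ravi: 05:00–05:30, 09:00–12:00.
Tomás ∩ Ravi ∩ Jamal: 05:00–05:30, 09:00–12:00.
Common window lengths: 30, 180 min; longest is 180.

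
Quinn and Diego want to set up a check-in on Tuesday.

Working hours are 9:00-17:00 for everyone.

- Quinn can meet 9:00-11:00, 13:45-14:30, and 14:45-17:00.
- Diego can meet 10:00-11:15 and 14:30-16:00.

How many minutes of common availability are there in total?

Quinn ∩ Diego: 10:00–11:00, 14:45–16:00.
Total common minutes: 60 + 75 = 135.

135 minutes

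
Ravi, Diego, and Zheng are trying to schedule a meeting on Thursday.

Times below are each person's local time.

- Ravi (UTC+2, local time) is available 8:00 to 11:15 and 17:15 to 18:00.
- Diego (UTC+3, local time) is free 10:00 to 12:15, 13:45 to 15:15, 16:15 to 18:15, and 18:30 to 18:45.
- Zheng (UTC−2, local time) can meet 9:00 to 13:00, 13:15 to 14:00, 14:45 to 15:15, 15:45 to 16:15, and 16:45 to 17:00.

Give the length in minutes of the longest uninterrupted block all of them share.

15 minutes

Ravi → UTC: 06:00–09:15, 15:15–16:00.
Diego → UTC: 07:00–09:15, 10:45–12:15, 13:15–15:15, 15:30–15:45.
Zheng → UTC: 11:00–15:00, 15:15–16:00, 16:45–17:15, 17:45–18:15, 18:45–19:00.
Ravi ∩ Diego: 07:00–09:15, 15:30–15:45.
Ravi ∩ Diego ∩ Zheng: 15:30–15:45.
Single common window of 15 minutes.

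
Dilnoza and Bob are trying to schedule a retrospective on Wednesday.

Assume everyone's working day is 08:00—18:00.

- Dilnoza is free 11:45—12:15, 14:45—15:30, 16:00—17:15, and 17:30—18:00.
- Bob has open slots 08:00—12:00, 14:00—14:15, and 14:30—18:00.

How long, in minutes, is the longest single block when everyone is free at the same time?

Dilnoza ∩ Bob: 11:45–12:00, 14:45–15:30, 16:00–17:15, 17:30–18:00.
Common window lengths: 15, 45, 75, 30 min; longest is 75.

75 minutes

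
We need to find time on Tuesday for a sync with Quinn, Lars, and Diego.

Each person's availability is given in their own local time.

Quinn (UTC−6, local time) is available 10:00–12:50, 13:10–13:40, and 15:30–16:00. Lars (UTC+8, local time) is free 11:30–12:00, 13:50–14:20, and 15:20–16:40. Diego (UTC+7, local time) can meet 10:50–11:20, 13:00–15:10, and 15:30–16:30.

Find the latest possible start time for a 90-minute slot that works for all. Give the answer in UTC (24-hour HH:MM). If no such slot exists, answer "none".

Quinn → UTC: 16:00–18:50, 19:10–19:40, 21:30–22:00.
Lars → UTC: 03:30–04:00, 05:50–06:20, 07:20–08:40.
Diego → UTC: 03:50–04:20, 06:00–08:10, 08:30–09:30.
Quinn ∩ Lars: (none).
Quinn ∩ Lars ∩ Diego: (none).
Windows ≥ 90 min: (none).

none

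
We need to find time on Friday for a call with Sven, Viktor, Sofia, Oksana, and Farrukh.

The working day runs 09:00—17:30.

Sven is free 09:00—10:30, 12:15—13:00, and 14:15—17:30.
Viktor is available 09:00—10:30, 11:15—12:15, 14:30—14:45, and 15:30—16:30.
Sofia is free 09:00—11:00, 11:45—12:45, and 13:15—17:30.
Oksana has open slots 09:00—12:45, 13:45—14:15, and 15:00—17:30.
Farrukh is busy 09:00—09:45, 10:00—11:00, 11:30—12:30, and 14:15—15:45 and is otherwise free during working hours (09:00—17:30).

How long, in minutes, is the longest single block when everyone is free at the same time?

45 minutes

Farrukh free within 09:00–17:30: 09:45–10:00, 11:00–11:30, 12:30–14:15, 15:45–17:30.
Sven ∩ Viktor: 09:00–10:30, 14:30–14:45, 15:30–16:30.
Sven ∩ Viktor ∩ Sofia: 09:00–10:30, 14:30–14:45, 15:30–16:30.
Sven ∩ Viktor ∩ Sofia ∩ Oksana: 09:00–10:30, 15:30–16:30.
Sven ∩ Viktor ∩ Sofia ∩ Oksana ∩ Farrukh: 09:45–10:00, 15:45–16:30.
Common window lengths: 15, 45 min; longest is 45.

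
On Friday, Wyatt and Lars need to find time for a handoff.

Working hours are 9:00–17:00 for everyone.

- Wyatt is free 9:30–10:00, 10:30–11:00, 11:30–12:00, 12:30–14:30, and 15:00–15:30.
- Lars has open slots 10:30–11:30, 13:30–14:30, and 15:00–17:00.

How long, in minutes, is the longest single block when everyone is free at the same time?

Wyatt ∩ Lars: 10:30–11:00, 13:30–14:30, 15:00–15:30.
Common window lengths: 30, 60, 30 min; longest is 60.

60 minutes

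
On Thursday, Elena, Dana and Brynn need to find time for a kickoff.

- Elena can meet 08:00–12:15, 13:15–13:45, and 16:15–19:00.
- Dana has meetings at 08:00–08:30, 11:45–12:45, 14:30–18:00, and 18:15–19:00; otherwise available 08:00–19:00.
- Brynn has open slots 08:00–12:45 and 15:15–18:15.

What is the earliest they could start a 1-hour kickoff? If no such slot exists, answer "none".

Dana free within 08:00–19:00: 08:30–11:45, 12:45–14:30, 18:00–18:15.
Elena ∩ Dana: 08:30–11:45, 13:15–13:45, 18:00–18:15.
Elena ∩ Dana ∩ Brynn: 08:30–11:45, 18:00–18:15.
Windows ≥ 60 min: 08:30–11:45.
Earliest such window starts at 08:30.

08:30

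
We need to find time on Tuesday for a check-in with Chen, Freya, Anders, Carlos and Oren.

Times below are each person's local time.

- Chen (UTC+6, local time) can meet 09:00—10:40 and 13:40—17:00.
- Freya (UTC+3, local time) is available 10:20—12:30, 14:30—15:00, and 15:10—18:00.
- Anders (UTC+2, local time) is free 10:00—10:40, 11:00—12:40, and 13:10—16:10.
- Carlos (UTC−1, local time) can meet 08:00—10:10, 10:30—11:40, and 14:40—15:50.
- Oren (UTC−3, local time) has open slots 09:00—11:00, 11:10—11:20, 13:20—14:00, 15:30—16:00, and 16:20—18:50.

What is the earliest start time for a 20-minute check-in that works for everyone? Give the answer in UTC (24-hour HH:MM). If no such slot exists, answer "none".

none

Chen → UTC: 03:00–04:40, 07:40–11:00.
Freya → UTC: 07:20–09:30, 11:30–12:00, 12:10–15:00.
Anders → UTC: 08:00–08:40, 09:00–10:40, 11:10–14:10.
Carlos → UTC: 09:00–11:10, 11:30–12:40, 15:40–16:50.
Oren → UTC: 12:00–14:00, 14:10–14:20, 16:20–17:00, 18:30–19:00, 19:20–21:50.
Chen ∩ Freya: 07:40–09:30.
Chen ∩ Freya ∩ Anders: 08:00–08:40, 09:00–09:30.
Chen ∩ Freya ∩ Anders ∩ Carlos: 09:00–09:30.
Chen ∩ Freya ∩ Anders ∩ Carlos ∩ Oren: (none).
Windows ≥ 20 min: (none).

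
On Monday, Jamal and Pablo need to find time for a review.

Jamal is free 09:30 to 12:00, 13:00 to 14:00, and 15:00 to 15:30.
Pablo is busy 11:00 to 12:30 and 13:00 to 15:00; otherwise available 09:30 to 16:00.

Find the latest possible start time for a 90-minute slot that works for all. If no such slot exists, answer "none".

09:30

Pablo free within 09:30–16:00: 09:30–11:00, 12:30–13:00, 15:00–16:00.
Jamal ∩ Pablo: 09:30–11:00, 15:00–15:30.
Windows ≥ 90 min: 09:30–11:00.
Latest start in the last window 09:30–11:00 is 11:00 − 90 min = 09:30.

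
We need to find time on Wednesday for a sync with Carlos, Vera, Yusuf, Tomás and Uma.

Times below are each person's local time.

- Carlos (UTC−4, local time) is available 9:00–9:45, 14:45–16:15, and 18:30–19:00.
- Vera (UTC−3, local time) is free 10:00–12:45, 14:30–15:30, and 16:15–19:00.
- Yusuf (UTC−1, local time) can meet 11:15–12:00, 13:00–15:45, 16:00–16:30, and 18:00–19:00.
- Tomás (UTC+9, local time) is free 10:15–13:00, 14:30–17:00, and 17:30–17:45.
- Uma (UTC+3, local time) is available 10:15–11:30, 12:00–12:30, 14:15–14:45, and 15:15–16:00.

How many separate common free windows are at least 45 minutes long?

0

Carlos → UTC: 13:00–13:45, 18:45–20:15, 22:30–23:00.
Vera → UTC: 13:00–15:45, 17:30–18:30, 19:15–22:00.
Yusuf → UTC: 12:15–13:00, 14:00–16:45, 17:00–17:30, 19:00–20:00.
Tomás → UTC: 01:15–04:00, 05:30–08:00, 08:30–08:45.
Uma → UTC: 07:15–08:30, 09:00–09:30, 11:15–11:45, 12:15–13:00.
Carlos ∩ Vera: 13:00–13:45, 19:15–20:15.
Carlos ∩ Vera ∩ Yusuf: 19:15–20:00.
Carlos ∩ Vera ∩ Yusuf ∩ Tomás: (none).
Carlos ∩ Vera ∩ Yusuf ∩ Tomás ∩ Uma: (none).
Windows ≥ 45 min: (none).
That's 0 windows.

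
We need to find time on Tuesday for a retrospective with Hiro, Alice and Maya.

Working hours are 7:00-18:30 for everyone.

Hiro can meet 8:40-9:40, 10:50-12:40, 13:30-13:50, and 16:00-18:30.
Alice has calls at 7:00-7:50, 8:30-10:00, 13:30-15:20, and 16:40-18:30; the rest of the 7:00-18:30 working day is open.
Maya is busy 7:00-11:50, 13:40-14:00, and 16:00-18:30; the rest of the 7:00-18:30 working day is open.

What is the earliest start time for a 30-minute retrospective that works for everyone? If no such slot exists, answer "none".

11:50

Alice free within 07:00–18:30: 07:50–08:30, 10:00–13:30, 15:20–16:40.
Maya free within 07:00–18:30: 11:50–13:40, 14:00–16:00.
Hiro ∩ Alice: 10:50–12:40, 16:00–16:40.
Hiro ∩ Alice ∩ Maya: 11:50–12:40.
Windows ≥ 30 min: 11:50–12:40.
Earliest such window starts at 11:50.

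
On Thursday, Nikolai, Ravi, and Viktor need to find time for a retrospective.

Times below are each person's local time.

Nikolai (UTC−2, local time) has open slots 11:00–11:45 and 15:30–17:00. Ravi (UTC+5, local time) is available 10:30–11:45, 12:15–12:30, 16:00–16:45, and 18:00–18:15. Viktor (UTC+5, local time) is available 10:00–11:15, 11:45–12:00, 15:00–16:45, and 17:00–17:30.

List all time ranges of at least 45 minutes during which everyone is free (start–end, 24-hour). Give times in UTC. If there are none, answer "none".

Nikolai → UTC: 13:00–13:45, 17:30–19:00.
Ravi → UTC: 05:30–06:45, 07:15–07:30, 11:00–11:45, 13:00–13:15.
Viktor → UTC: 05:00–06:15, 06:45–07:00, 10:00–11:45, 12:00–12:30.
Nikolai ∩ Ravi: 13:00–13:15.
Nikolai ∩ Ravi ∩ Viktor: (none).
Windows ≥ 45 min: (none).

none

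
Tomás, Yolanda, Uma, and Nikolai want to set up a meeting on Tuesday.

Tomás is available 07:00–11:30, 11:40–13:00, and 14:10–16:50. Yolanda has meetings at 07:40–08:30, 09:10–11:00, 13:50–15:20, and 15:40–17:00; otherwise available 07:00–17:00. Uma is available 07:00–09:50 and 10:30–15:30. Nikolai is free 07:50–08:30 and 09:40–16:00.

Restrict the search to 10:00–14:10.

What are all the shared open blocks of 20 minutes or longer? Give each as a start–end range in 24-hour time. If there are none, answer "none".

11:00–11:30, 11:40–13:00

Yolanda free within 07:00–17:00: 07:00–07:40, 08:30–09:10, 11:00–13:50, 15:20–15:40.
Tomás ∩ Yolanda: 07:00–07:40, 08:30–09:10, 11:00–11:30, 11:40–13:00, 15:20–15:40.
Tomás ∩ Yolanda ∩ Uma: 07:00–07:40, 08:30–09:10, 11:00–11:30, 11:40–13:00, 15:20–15:30.
Tomás ∩ Yolanda ∩ Uma ∩ Nikolai: 11:00–11:30, 11:40–13:00, 15:20–15:30.
Restricted to 10:00–14:10: 11:00–11:30, 11:40–13:00.
Windows ≥ 20 min: 11:00–11:30, 11:40–13:00.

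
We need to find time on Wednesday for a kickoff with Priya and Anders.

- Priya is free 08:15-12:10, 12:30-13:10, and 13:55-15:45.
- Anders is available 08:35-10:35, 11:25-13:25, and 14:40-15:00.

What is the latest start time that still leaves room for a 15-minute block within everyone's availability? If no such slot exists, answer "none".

14:45

Priya ∩ Anders: 08:35–10:35, 11:25–12:10, 12:30–13:10, 14:40–15:00.
Windows ≥ 15 min: 08:35–10:35, 11:25–12:10, 12:30–13:10, 14:40–15:00.
Latest start in the last window 14:40–15:00 is 15:00 − 15 min = 14:45.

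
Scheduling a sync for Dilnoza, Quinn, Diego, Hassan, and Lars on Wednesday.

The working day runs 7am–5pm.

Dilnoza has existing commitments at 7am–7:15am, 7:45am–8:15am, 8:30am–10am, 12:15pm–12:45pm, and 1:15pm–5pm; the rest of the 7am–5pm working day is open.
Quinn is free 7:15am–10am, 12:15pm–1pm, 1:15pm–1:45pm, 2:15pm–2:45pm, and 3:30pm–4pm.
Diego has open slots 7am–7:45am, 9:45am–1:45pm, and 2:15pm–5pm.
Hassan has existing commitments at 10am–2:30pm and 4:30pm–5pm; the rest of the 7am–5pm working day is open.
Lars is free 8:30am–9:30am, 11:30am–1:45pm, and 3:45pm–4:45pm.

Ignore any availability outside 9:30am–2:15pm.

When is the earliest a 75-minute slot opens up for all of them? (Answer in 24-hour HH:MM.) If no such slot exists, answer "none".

none

Dilnoza free within 07:00–17:00: 07:15–07:45, 08:15–08:30, 10:00–12:15, 12:45–13:15.
Hassan free within 07:00–17:00: 07:00–10:00, 14:30–16:30.
Dilnoza ∩ Quinn: 07:15–07:45, 08:15–08:30, 12:45–13:00.
Dilnoza ∩ Quinn ∩ Diego: 07:15–07:45, 12:45–13:00.
Dilnoza ∩ Quinn ∩ Diego ∩ Hassan: 07:15–07:45.
Dilnoza ∩ Quinn ∩ Diego ∩ Hassan ∩ Lars: (none).
Restricted to 09:30–14:15: (none).
Windows ≥ 75 min: (none).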